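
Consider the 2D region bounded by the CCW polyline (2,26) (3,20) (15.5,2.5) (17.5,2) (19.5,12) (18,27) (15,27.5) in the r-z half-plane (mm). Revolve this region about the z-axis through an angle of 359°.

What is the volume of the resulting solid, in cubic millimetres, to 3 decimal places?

Profile (r,z), 7 vertices: (2,26) (3,20) (15.5,2.5) (17.5,2) (19.5,12) (18,27) (15,27.5)
edge 0: (2,26)→(3,20)  cross = 2·20 − 3·26 = -38.0000; (r_i+r_j)·cross = 5·-38.0000 = -190.0000
edge 1: (3,20)→(15.5,2.5)  cross = 3·2.5 − 15.5·20 = -302.5000; (r_i+r_j)·cross = 18.5·-302.5000 = -5596.2500
edge 2: (15.5,2.5)→(17.5,2)  cross = 15.5·2 − 17.5·2.5 = -12.7500; (r_i+r_j)·cross = 33·-12.7500 = -420.7500
edge 3: (17.5,2)→(19.5,12)  cross = 17.5·12 − 19.5·2 = 171.0000; (r_i+r_j)·cross = 37·171.0000 = 6327.0000
edge 4: (19.5,12)→(18,27)  cross = 19.5·27 − 18·12 = 310.5000; (r_i+r_j)·cross = 37.5·310.5000 = 11643.7500
edge 5: (18,27)→(15,27.5)  cross = 18·27.5 − 15·27 = 90.0000; (r_i+r_j)·cross = 33·90.0000 = 2970.0000
edge 6: (15,27.5)→(2,26)  cross = 15·26 − 2·27.5 = 335.0000; (r_i+r_j)·cross = 17·335.0000 = 5695.0000
Σcross = 553.2500 → A = |Σcross|/2 = 276.6250 mm²
Σ(r_i+r_j)·cross = 20428.7500 → first moment M = |Σ|/6 = 3404.7917
R_c = M/A = 3404.7917/276.6250 = 12.3083 mm
θ = 359° = 6.265732 rad
V = θ·R_c·A = 6.265732·12.3083·276.6250 = 21333.512 mm³

Volume = 21333.512 mm³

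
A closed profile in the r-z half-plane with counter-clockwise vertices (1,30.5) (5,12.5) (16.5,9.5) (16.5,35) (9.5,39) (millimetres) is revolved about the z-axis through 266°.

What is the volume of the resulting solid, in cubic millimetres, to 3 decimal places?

Profile (r,z), 5 vertices: (1,30.5) (5,12.5) (16.5,9.5) (16.5,35) (9.5,39)
edge 0: (1,30.5)→(5,12.5)  cross = 1·12.5 − 5·30.5 = -140.0000; (r_i+r_j)·cross = 6·-140.0000 = -840.0000
edge 1: (5,12.5)→(16.5,9.5)  cross = 5·9.5 − 16.5·12.5 = -158.7500; (r_i+r_j)·cross = 21.5·-158.7500 = -3413.1250
edge 2: (16.5,9.5)→(16.5,35)  cross = 16.5·35 − 16.5·9.5 = 420.7500; (r_i+r_j)·cross = 33·420.7500 = 13884.7500
edge 3: (16.5,35)→(9.5,39)  cross = 16.5·39 − 9.5·35 = 311.0000; (r_i+r_j)·cross = 26·311.0000 = 8086.0000
edge 4: (9.5,39)→(1,30.5)  cross = 9.5·30.5 − 1·39 = 250.7500; (r_i+r_j)·cross = 10.5·250.7500 = 2632.8750
Σcross = 683.7500 → A = |Σcross|/2 = 341.8750 mm²
Σ(r_i+r_j)·cross = 20350.5000 → first moment M = |Σ|/6 = 3391.7500
R_c = M/A = 3391.7500/341.8750 = 9.9210 mm
θ = 266° = 4.642576 rad
V = θ·R_c·A = 4.642576·9.9210·341.8750 = 15746.457 mm³

Volume = 15746.457 mm³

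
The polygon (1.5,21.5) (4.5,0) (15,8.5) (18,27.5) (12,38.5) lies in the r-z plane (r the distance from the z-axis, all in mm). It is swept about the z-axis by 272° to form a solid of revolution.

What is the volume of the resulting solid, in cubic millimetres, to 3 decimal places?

Volume = 17661.720 mm³

Profile (r,z), 5 vertices: (1.5,21.5) (4.5,0) (15,8.5) (18,27.5) (12,38.5)
edge 0: (1.5,21.5)→(4.5,0)  cross = 1.5·0 − 4.5·21.5 = -96.7500; (r_i+r_j)·cross = 6·-96.7500 = -580.5000
edge 1: (4.5,0)→(15,8.5)  cross = 4.5·8.5 − 15·0 = 38.2500; (r_i+r_j)·cross = 19.5·38.2500 = 745.8750
edge 2: (15,8.5)→(18,27.5)  cross = 15·27.5 − 18·8.5 = 259.5000; (r_i+r_j)·cross = 33·259.5000 = 8563.5000
edge 3: (18,27.5)→(12,38.5)  cross = 18·38.5 − 12·27.5 = 363.0000; (r_i+r_j)·cross = 30·363.0000 = 10890.0000
edge 4: (12,38.5)→(1.5,21.5)  cross = 12·21.5 − 1.5·38.5 = 200.2500; (r_i+r_j)·cross = 13.5·200.2500 = 2703.3750
Σcross = 764.2500 → A = |Σcross|/2 = 382.1250 mm²
Σ(r_i+r_j)·cross = 22322.2500 → first moment M = |Σ|/6 = 3720.3750
R_c = M/A = 3720.3750/382.1250 = 9.7360 mm
θ = 272° = 4.747296 rad
V = θ·R_c·A = 4.747296·9.7360·382.1250 = 17661.720 mm³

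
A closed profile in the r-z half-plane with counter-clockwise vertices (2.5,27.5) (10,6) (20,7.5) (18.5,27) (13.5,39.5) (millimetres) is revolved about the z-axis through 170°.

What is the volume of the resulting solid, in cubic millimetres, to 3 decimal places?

Profile (r,z), 5 vertices: (2.5,27.5) (10,6) (20,7.5) (18.5,27) (13.5,39.5)
edge 0: (2.5,27.5)→(10,6)  cross = 2.5·6 − 10·27.5 = -260.0000; (r_i+r_j)·cross = 12.5·-260.0000 = -3250.0000
edge 1: (10,6)→(20,7.5)  cross = 10·7.5 − 20·6 = -45.0000; (r_i+r_j)·cross = 30·-45.0000 = -1350.0000
edge 2: (20,7.5)→(18.5,27)  cross = 20·27 − 18.5·7.5 = 401.2500; (r_i+r_j)·cross = 38.5·401.2500 = 15448.1250
edge 3: (18.5,27)→(13.5,39.5)  cross = 18.5·39.5 − 13.5·27 = 366.2500; (r_i+r_j)·cross = 32·366.2500 = 11720.0000
edge 4: (13.5,39.5)→(2.5,27.5)  cross = 13.5·27.5 − 2.5·39.5 = 272.5000; (r_i+r_j)·cross = 16·272.5000 = 4360.0000
Σcross = 735.0000 → A = |Σcross|/2 = 367.5000 mm²
Σ(r_i+r_j)·cross = 26928.1250 → first moment M = |Σ|/6 = 4488.0208
R_c = M/A = 4488.0208/367.5000 = 12.2123 mm
θ = 170° = 2.967060 rad
V = θ·R_c·A = 2.967060·12.2123·367.5000 = 13316.226 mm³

Volume = 13316.226 mm³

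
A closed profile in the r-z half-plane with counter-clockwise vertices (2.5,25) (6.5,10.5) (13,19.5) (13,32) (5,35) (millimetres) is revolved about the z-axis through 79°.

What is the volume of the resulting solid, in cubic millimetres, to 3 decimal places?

Volume = 1930.305 mm³

Profile (r,z), 5 vertices: (2.5,25) (6.5,10.5) (13,19.5) (13,32) (5,35)
edge 0: (2.5,25)→(6.5,10.5)  cross = 2.5·10.5 − 6.5·25 = -136.2500; (r_i+r_j)·cross = 9·-136.2500 = -1226.2500
edge 1: (6.5,10.5)→(13,19.5)  cross = 6.5·19.5 − 13·10.5 = -9.7500; (r_i+r_j)·cross = 19.5·-9.7500 = -190.1250
edge 2: (13,19.5)→(13,32)  cross = 13·32 − 13·19.5 = 162.5000; (r_i+r_j)·cross = 26·162.5000 = 4225.0000
edge 3: (13,32)→(5,35)  cross = 13·35 − 5·32 = 295.0000; (r_i+r_j)·cross = 18·295.0000 = 5310.0000
edge 4: (5,35)→(2.5,25)  cross = 5·25 − 2.5·35 = 37.5000; (r_i+r_j)·cross = 7.5·37.5000 = 281.2500
Σcross = 349.0000 → A = |Σcross|/2 = 174.5000 mm²
Σ(r_i+r_j)·cross = 8399.8750 → first moment M = |Σ|/6 = 1399.9792
R_c = M/A = 1399.9792/174.5000 = 8.0228 mm
θ = 79° = 1.378810 rad
V = θ·R_c·A = 1.378810·8.0228·174.5000 = 1930.305 mm³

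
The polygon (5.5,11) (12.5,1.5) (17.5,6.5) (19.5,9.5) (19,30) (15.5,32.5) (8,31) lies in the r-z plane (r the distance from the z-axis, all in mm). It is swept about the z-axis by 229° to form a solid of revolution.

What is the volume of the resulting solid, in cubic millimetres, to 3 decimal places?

Profile (r,z), 7 vertices: (5.5,11) (12.5,1.5) (17.5,6.5) (19.5,9.5) (19,30) (15.5,32.5) (8,31)
edge 0: (5.5,11)→(12.5,1.5)  cross = 5.5·1.5 − 12.5·11 = -129.2500; (r_i+r_j)·cross = 18·-129.2500 = -2326.5000
edge 1: (12.5,1.5)→(17.5,6.5)  cross = 12.5·6.5 − 17.5·1.5 = 55.0000; (r_i+r_j)·cross = 30·55.0000 = 1650.0000
edge 2: (17.5,6.5)→(19.5,9.5)  cross = 17.5·9.5 − 19.5·6.5 = 39.5000; (r_i+r_j)·cross = 37·39.5000 = 1461.5000
edge 3: (19.5,9.5)→(19,30)  cross = 19.5·30 − 19·9.5 = 404.5000; (r_i+r_j)·cross = 38.5·404.5000 = 15573.2500
edge 4: (19,30)→(15.5,32.5)  cross = 19·32.5 − 15.5·30 = 152.5000; (r_i+r_j)·cross = 34.5·152.5000 = 5261.2500
edge 5: (15.5,32.5)→(8,31)  cross = 15.5·31 − 8·32.5 = 220.5000; (r_i+r_j)·cross = 23.5·220.5000 = 5181.7500
edge 6: (8,31)→(5.5,11)  cross = 8·11 − 5.5·31 = -82.5000; (r_i+r_j)·cross = 13.5·-82.5000 = -1113.7500
Σcross = 660.2500 → A = |Σcross|/2 = 330.1250 mm²
Σ(r_i+r_j)·cross = 25687.5000 → first moment M = |Σ|/6 = 4281.2500
R_c = M/A = 4281.2500/330.1250 = 12.9686 mm
θ = 229° = 3.996804 rad
V = θ·R_c·A = 3.996804·12.9686·330.1250 = 17111.317 mm³

Volume = 17111.317 mm³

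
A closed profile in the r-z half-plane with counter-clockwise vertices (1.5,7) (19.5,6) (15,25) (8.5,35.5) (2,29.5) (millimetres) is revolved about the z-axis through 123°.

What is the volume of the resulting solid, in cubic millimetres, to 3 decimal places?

Profile (r,z), 5 vertices: (1.5,7) (19.5,6) (15,25) (8.5,35.5) (2,29.5)
edge 0: (1.5,7)→(19.5,6)  cross = 1.5·6 − 19.5·7 = -127.5000; (r_i+r_j)·cross = 21·-127.5000 = -2677.5000
edge 1: (19.5,6)→(15,25)  cross = 19.5·25 − 15·6 = 397.5000; (r_i+r_j)·cross = 34.5·397.5000 = 13713.7500
edge 2: (15,25)→(8.5,35.5)  cross = 15·35.5 − 8.5·25 = 320.0000; (r_i+r_j)·cross = 23.5·320.0000 = 7520.0000
edge 3: (8.5,35.5)→(2,29.5)  cross = 8.5·29.5 − 2·35.5 = 179.7500; (r_i+r_j)·cross = 10.5·179.7500 = 1887.3750
edge 4: (2,29.5)→(1.5,7)  cross = 2·7 − 1.5·29.5 = -30.2500; (r_i+r_j)·cross = 3.5·-30.2500 = -105.8750
Σcross = 739.5000 → A = |Σcross|/2 = 369.7500 mm²
Σ(r_i+r_j)·cross = 20337.7500 → first moment M = |Σ|/6 = 3389.6250
R_c = M/A = 3389.6250/369.7500 = 9.1673 mm
θ = 123° = 2.146755 rad
V = θ·R_c·A = 2.146755·9.1673·369.7500 = 7276.694 mm³

Volume = 7276.694 mm³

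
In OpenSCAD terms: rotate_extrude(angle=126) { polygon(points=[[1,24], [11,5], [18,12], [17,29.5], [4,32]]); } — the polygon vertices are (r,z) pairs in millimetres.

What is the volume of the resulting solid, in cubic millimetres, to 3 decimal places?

Profile (r,z), 5 vertices: (1,24) (11,5) (18,12) (17,29.5) (4,32)
edge 0: (1,24)→(11,5)  cross = 1·5 − 11·24 = -259.0000; (r_i+r_j)·cross = 12·-259.0000 = -3108.0000
edge 1: (11,5)→(18,12)  cross = 11·12 − 18·5 = 42.0000; (r_i+r_j)·cross = 29·42.0000 = 1218.0000
edge 2: (18,12)→(17,29.5)  cross = 18·29.5 − 17·12 = 327.0000; (r_i+r_j)·cross = 35·327.0000 = 11445.0000
edge 3: (17,29.5)→(4,32)  cross = 17·32 − 4·29.5 = 426.0000; (r_i+r_j)·cross = 21·426.0000 = 8946.0000
edge 4: (4,32)→(1,24)  cross = 4·24 − 1·32 = 64.0000; (r_i+r_j)·cross = 5·64.0000 = 320.0000
Σcross = 600.0000 → A = |Σcross|/2 = 300.0000 mm²
Σ(r_i+r_j)·cross = 18821.0000 → first moment M = |Σ|/6 = 3136.8333
R_c = M/A = 3136.8333/300.0000 = 10.4561 mm
θ = 126° = 2.199115 rad
V = θ·R_c·A = 2.199115·10.4561·300.0000 = 6898.257 mm³

Volume = 6898.257 mm³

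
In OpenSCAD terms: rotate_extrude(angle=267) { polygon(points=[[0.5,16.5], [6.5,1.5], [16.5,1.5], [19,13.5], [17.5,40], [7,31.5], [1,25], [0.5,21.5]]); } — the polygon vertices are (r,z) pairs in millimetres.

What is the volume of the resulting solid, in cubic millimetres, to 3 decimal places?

Profile (r,z), 8 vertices: (0.5,16.5) (6.5,1.5) (16.5,1.5) (19,13.5) (17.5,40) (7,31.5) (1,25) (0.5,21.5)
edge 0: (0.5,16.5)→(6.5,1.5)  cross = 0.5·1.5 − 6.5·16.5 = -106.5000; (r_i+r_j)·cross = 7·-106.5000 = -745.5000
edge 1: (6.5,1.5)→(16.5,1.5)  cross = 6.5·1.5 − 16.5·1.5 = -15.0000; (r_i+r_j)·cross = 23·-15.0000 = -345.0000
edge 2: (16.5,1.5)→(19,13.5)  cross = 16.5·13.5 − 19·1.5 = 194.2500; (r_i+r_j)·cross = 35.5·194.2500 = 6895.8750
edge 3: (19,13.5)→(17.5,40)  cross = 19·40 − 17.5·13.5 = 523.7500; (r_i+r_j)·cross = 36.5·523.7500 = 19116.8750
edge 4: (17.5,40)→(7,31.5)  cross = 17.5·31.5 − 7·40 = 271.2500; (r_i+r_j)·cross = 24.5·271.2500 = 6645.6250
edge 5: (7,31.5)→(1,25)  cross = 7·25 − 1·31.5 = 143.5000; (r_i+r_j)·cross = 8·143.5000 = 1148.0000
edge 6: (1,25)→(0.5,21.5)  cross = 1·21.5 − 0.5·25 = 9.0000; (r_i+r_j)·cross = 1.5·9.0000 = 13.5000
edge 7: (0.5,21.5)→(0.5,16.5)  cross = 0.5·16.5 − 0.5·21.5 = -2.5000; (r_i+r_j)·cross = 1·-2.5000 = -2.5000
Σcross = 1017.7500 → A = |Σcross|/2 = 508.8750 mm²
Σ(r_i+r_j)·cross = 32726.8750 → first moment M = |Σ|/6 = 5454.4792
R_c = M/A = 5454.4792/508.8750 = 10.7187 mm
θ = 267° = 4.660029 rad
V = θ·R_c·A = 4.660029·10.7187·508.8750 = 25418.032 mm³

Volume = 25418.032 mm³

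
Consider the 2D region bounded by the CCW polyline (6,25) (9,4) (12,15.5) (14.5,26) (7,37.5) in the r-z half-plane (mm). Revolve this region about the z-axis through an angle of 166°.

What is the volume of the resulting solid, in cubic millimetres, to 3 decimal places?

Volume = 4030.191 mm³

Profile (r,z), 5 vertices: (6,25) (9,4) (12,15.5) (14.5,26) (7,37.5)
edge 0: (6,25)→(9,4)  cross = 6·4 − 9·25 = -201.0000; (r_i+r_j)·cross = 15·-201.0000 = -3015.0000
edge 1: (9,4)→(12,15.5)  cross = 9·15.5 − 12·4 = 91.5000; (r_i+r_j)·cross = 21·91.5000 = 1921.5000
edge 2: (12,15.5)→(14.5,26)  cross = 12·26 − 14.5·15.5 = 87.2500; (r_i+r_j)·cross = 26.5·87.2500 = 2312.1250
edge 3: (14.5,26)→(7,37.5)  cross = 14.5·37.5 − 7·26 = 361.7500; (r_i+r_j)·cross = 21.5·361.7500 = 7777.6250
edge 4: (7,37.5)→(6,25)  cross = 7·25 − 6·37.5 = -50.0000; (r_i+r_j)·cross = 13·-50.0000 = -650.0000
Σcross = 289.5000 → A = |Σcross|/2 = 144.7500 mm²
Σ(r_i+r_j)·cross = 8346.2500 → first moment M = |Σ|/6 = 1391.0417
R_c = M/A = 1391.0417/144.7500 = 9.6100 mm
θ = 166° = 2.897247 rad
V = θ·R_c·A = 2.897247·9.6100·144.7500 = 4030.191 mm³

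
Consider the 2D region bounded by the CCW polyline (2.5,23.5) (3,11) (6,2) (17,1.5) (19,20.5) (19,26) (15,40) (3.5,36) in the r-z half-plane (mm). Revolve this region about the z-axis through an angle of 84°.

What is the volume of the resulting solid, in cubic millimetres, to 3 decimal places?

Profile (r,z), 8 vertices: (2.5,23.5) (3,11) (6,2) (17,1.5) (19,20.5) (19,26) (15,40) (3.5,36)
edge 0: (2.5,23.5)→(3,11)  cross = 2.5·11 − 3·23.5 = -43.0000; (r_i+r_j)·cross = 5.5·-43.0000 = -236.5000
edge 1: (3,11)→(6,2)  cross = 3·2 − 6·11 = -60.0000; (r_i+r_j)·cross = 9·-60.0000 = -540.0000
edge 2: (6,2)→(17,1.5)  cross = 6·1.5 − 17·2 = -25.0000; (r_i+r_j)·cross = 23·-25.0000 = -575.0000
edge 3: (17,1.5)→(19,20.5)  cross = 17·20.5 − 19·1.5 = 320.0000; (r_i+r_j)·cross = 36·320.0000 = 11520.0000
edge 4: (19,20.5)→(19,26)  cross = 19·26 − 19·20.5 = 104.5000; (r_i+r_j)·cross = 38·104.5000 = 3971.0000
edge 5: (19,26)→(15,40)  cross = 19·40 − 15·26 = 370.0000; (r_i+r_j)·cross = 34·370.0000 = 12580.0000
edge 6: (15,40)→(3.5,36)  cross = 15·36 − 3.5·40 = 400.0000; (r_i+r_j)·cross = 18.5·400.0000 = 7400.0000
edge 7: (3.5,36)→(2.5,23.5)  cross = 3.5·23.5 − 2.5·36 = -7.7500; (r_i+r_j)·cross = 6·-7.7500 = -46.5000
Σcross = 1058.7500 → A = |Σcross|/2 = 529.3750 mm²
Σ(r_i+r_j)·cross = 34073.0000 → first moment M = |Σ|/6 = 5678.8333
R_c = M/A = 5678.8333/529.3750 = 10.7274 mm
θ = 84° = 1.466077 rad
V = θ·R_c·A = 1.466077·10.7274·529.3750 = 8325.605 mm³

Volume = 8325.605 mm³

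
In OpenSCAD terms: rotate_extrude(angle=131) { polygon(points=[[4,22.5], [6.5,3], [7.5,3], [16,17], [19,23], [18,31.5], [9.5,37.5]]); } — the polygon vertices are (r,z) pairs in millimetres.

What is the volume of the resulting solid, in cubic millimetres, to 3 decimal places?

Volume = 7625.796 mm³

Profile (r,z), 7 vertices: (4,22.5) (6.5,3) (7.5,3) (16,17) (19,23) (18,31.5) (9.5,37.5)
edge 0: (4,22.5)→(6.5,3)  cross = 4·3 − 6.5·22.5 = -134.2500; (r_i+r_j)·cross = 10.5·-134.2500 = -1409.6250
edge 1: (6.5,3)→(7.5,3)  cross = 6.5·3 − 7.5·3 = -3.0000; (r_i+r_j)·cross = 14·-3.0000 = -42.0000
edge 2: (7.5,3)→(16,17)  cross = 7.5·17 − 16·3 = 79.5000; (r_i+r_j)·cross = 23.5·79.5000 = 1868.2500
edge 3: (16,17)→(19,23)  cross = 16·23 − 19·17 = 45.0000; (r_i+r_j)·cross = 35·45.0000 = 1575.0000
edge 4: (19,23)→(18,31.5)  cross = 19·31.5 − 18·23 = 184.5000; (r_i+r_j)·cross = 37·184.5000 = 6826.5000
edge 5: (18,31.5)→(9.5,37.5)  cross = 18·37.5 − 9.5·31.5 = 375.7500; (r_i+r_j)·cross = 27.5·375.7500 = 10333.1250
edge 6: (9.5,37.5)→(4,22.5)  cross = 9.5·22.5 − 4·37.5 = 63.7500; (r_i+r_j)·cross = 13.5·63.7500 = 860.6250
Σcross = 611.2500 → A = |Σcross|/2 = 305.6250 mm²
Σ(r_i+r_j)·cross = 20011.8750 → first moment M = |Σ|/6 = 3335.3125
R_c = M/A = 3335.3125/305.6250 = 10.9131 mm
θ = 131° = 2.286381 rad
V = θ·R_c·A = 2.286381·10.9131·305.6250 = 7625.796 mm³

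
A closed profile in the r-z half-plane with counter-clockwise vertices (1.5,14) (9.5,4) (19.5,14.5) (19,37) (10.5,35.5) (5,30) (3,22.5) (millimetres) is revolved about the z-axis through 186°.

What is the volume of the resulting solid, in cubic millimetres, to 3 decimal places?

Profile (r,z), 7 vertices: (1.5,14) (9.5,4) (19.5,14.5) (19,37) (10.5,35.5) (5,30) (3,22.5)
edge 0: (1.5,14)→(9.5,4)  cross = 1.5·4 − 9.5·14 = -127.0000; (r_i+r_j)·cross = 11·-127.0000 = -1397.0000
edge 1: (9.5,4)→(19.5,14.5)  cross = 9.5·14.5 − 19.5·4 = 59.7500; (r_i+r_j)·cross = 29·59.7500 = 1732.7500
edge 2: (19.5,14.5)→(19,37)  cross = 19.5·37 − 19·14.5 = 446.0000; (r_i+r_j)·cross = 38.5·446.0000 = 17171.0000
edge 3: (19,37)→(10.5,35.5)  cross = 19·35.5 − 10.5·37 = 286.0000; (r_i+r_j)·cross = 29.5·286.0000 = 8437.0000
edge 4: (10.5,35.5)→(5,30)  cross = 10.5·30 − 5·35.5 = 137.5000; (r_i+r_j)·cross = 15.5·137.5000 = 2131.2500
edge 5: (5,30)→(3,22.5)  cross = 5·22.5 − 3·30 = 22.5000; (r_i+r_j)·cross = 8·22.5000 = 180.0000
edge 6: (3,22.5)→(1.5,14)  cross = 3·14 − 1.5·22.5 = 8.2500; (r_i+r_j)·cross = 4.5·8.2500 = 37.1250
Σcross = 833.0000 → A = |Σcross|/2 = 416.5000 mm²
Σ(r_i+r_j)·cross = 28292.1250 → first moment M = |Σ|/6 = 4715.3542
R_c = M/A = 4715.3542/416.5000 = 11.3214 mm
θ = 186° = 3.246312 rad
V = θ·R_c·A = 3.246312·11.3214·416.5000 = 15307.513 mm³

Volume = 15307.513 mm³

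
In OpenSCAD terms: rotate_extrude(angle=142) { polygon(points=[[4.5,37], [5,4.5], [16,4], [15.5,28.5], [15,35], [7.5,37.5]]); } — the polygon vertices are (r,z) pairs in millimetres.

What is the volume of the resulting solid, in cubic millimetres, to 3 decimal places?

Volume = 8804.969 mm³

Profile (r,z), 6 vertices: (4.5,37) (5,4.5) (16,4) (15.5,28.5) (15,35) (7.5,37.5)
edge 0: (4.5,37)→(5,4.5)  cross = 4.5·4.5 − 5·37 = -164.7500; (r_i+r_j)·cross = 9.5·-164.7500 = -1565.1250
edge 1: (5,4.5)→(16,4)  cross = 5·4 − 16·4.5 = -52.0000; (r_i+r_j)·cross = 21·-52.0000 = -1092.0000
edge 2: (16,4)→(15.5,28.5)  cross = 16·28.5 − 15.5·4 = 394.0000; (r_i+r_j)·cross = 31.5·394.0000 = 12411.0000
edge 3: (15.5,28.5)→(15,35)  cross = 15.5·35 − 15·28.5 = 115.0000; (r_i+r_j)·cross = 30.5·115.0000 = 3507.5000
edge 4: (15,35)→(7.5,37.5)  cross = 15·37.5 − 7.5·35 = 300.0000; (r_i+r_j)·cross = 22.5·300.0000 = 6750.0000
edge 5: (7.5,37.5)→(4.5,37)  cross = 7.5·37 − 4.5·37.5 = 108.7500; (r_i+r_j)·cross = 12·108.7500 = 1305.0000
Σcross = 701.0000 → A = |Σcross|/2 = 350.5000 mm²
Σ(r_i+r_j)·cross = 21316.3750 → first moment M = |Σ|/6 = 3552.7292
R_c = M/A = 3552.7292/350.5000 = 10.1362 mm
θ = 142° = 2.478368 rad
V = θ·R_c·A = 2.478368·10.1362·350.5000 = 8804.969 mm³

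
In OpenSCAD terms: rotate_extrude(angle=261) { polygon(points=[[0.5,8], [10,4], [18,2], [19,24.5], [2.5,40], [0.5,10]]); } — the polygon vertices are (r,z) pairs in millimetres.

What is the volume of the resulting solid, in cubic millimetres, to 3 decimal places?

Volume = 21009.941 mm³

Profile (r,z), 6 vertices: (0.5,8) (10,4) (18,2) (19,24.5) (2.5,40) (0.5,10)
edge 0: (0.5,8)→(10,4)  cross = 0.5·4 − 10·8 = -78.0000; (r_i+r_j)·cross = 10.5·-78.0000 = -819.0000
edge 1: (10,4)→(18,2)  cross = 10·2 − 18·4 = -52.0000; (r_i+r_j)·cross = 28·-52.0000 = -1456.0000
edge 2: (18,2)→(19,24.5)  cross = 18·24.5 − 19·2 = 403.0000; (r_i+r_j)·cross = 37·403.0000 = 14911.0000
edge 3: (19,24.5)→(2.5,40)  cross = 19·40 − 2.5·24.5 = 698.7500; (r_i+r_j)·cross = 21.5·698.7500 = 15023.1250
edge 4: (2.5,40)→(0.5,10)  cross = 2.5·10 − 0.5·40 = 5.0000; (r_i+r_j)·cross = 3·5.0000 = 15.0000
edge 5: (0.5,10)→(0.5,8)  cross = 0.5·8 − 0.5·10 = -1.0000; (r_i+r_j)·cross = 1·-1.0000 = -1.0000
Σcross = 975.7500 → A = |Σcross|/2 = 487.8750 mm²
Σ(r_i+r_j)·cross = 27673.1250 → first moment M = |Σ|/6 = 4612.1875
R_c = M/A = 4612.1875/487.8750 = 9.4536 mm
θ = 261° = 4.555309 rad
V = θ·R_c·A = 4.555309·9.4536·487.8750 = 21009.941 mm³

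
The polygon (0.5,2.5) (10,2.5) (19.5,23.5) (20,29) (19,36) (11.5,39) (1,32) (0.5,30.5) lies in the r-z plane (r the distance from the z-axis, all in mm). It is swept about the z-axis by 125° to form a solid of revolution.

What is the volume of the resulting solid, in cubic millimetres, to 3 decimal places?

Volume = 10799.952 mm³

Profile (r,z), 8 vertices: (0.5,2.5) (10,2.5) (19.5,23.5) (20,29) (19,36) (11.5,39) (1,32) (0.5,30.5)
edge 0: (0.5,2.5)→(10,2.5)  cross = 0.5·2.5 − 10·2.5 = -23.7500; (r_i+r_j)·cross = 10.5·-23.7500 = -249.3750
edge 1: (10,2.5)→(19.5,23.5)  cross = 10·23.5 − 19.5·2.5 = 186.2500; (r_i+r_j)·cross = 29.5·186.2500 = 5494.3750
edge 2: (19.5,23.5)→(20,29)  cross = 19.5·29 − 20·23.5 = 95.5000; (r_i+r_j)·cross = 39.5·95.5000 = 3772.2500
edge 3: (20,29)→(19,36)  cross = 20·36 − 19·29 = 169.0000; (r_i+r_j)·cross = 39·169.0000 = 6591.0000
edge 4: (19,36)→(11.5,39)  cross = 19·39 − 11.5·36 = 327.0000; (r_i+r_j)·cross = 30.5·327.0000 = 9973.5000
edge 5: (11.5,39)→(1,32)  cross = 11.5·32 − 1·39 = 329.0000; (r_i+r_j)·cross = 12.5·329.0000 = 4112.5000
edge 6: (1,32)→(0.5,30.5)  cross = 1·30.5 − 0.5·32 = 14.5000; (r_i+r_j)·cross = 1.5·14.5000 = 21.7500
edge 7: (0.5,30.5)→(0.5,2.5)  cross = 0.5·2.5 − 0.5·30.5 = -14.0000; (r_i+r_j)·cross = 1·-14.0000 = -14.0000
Σcross = 1083.5000 → A = |Σcross|/2 = 541.7500 mm²
Σ(r_i+r_j)·cross = 29702.0000 → first moment M = |Σ|/6 = 4950.3333
R_c = M/A = 4950.3333/541.7500 = 9.1377 mm
θ = 125° = 2.181662 rad
V = θ·R_c·A = 2.181662·9.1377·541.7500 = 10799.952 mm³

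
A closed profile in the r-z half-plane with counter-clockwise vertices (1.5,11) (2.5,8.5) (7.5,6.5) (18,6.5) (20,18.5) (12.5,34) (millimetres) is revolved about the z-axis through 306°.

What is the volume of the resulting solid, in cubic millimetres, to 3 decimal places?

Volume = 18901.654 mm³

Profile (r,z), 6 vertices: (1.5,11) (2.5,8.5) (7.5,6.5) (18,6.5) (20,18.5) (12.5,34)
edge 0: (1.5,11)→(2.5,8.5)  cross = 1.5·8.5 − 2.5·11 = -14.7500; (r_i+r_j)·cross = 4·-14.7500 = -59.0000
edge 1: (2.5,8.5)→(7.5,6.5)  cross = 2.5·6.5 − 7.5·8.5 = -47.5000; (r_i+r_j)·cross = 10·-47.5000 = -475.0000
edge 2: (7.5,6.5)→(18,6.5)  cross = 7.5·6.5 − 18·6.5 = -68.2500; (r_i+r_j)·cross = 25.5·-68.2500 = -1740.3750
edge 3: (18,6.5)→(20,18.5)  cross = 18·18.5 − 20·6.5 = 203.0000; (r_i+r_j)·cross = 38·203.0000 = 7714.0000
edge 4: (20,18.5)→(12.5,34)  cross = 20·34 − 12.5·18.5 = 448.7500; (r_i+r_j)·cross = 32.5·448.7500 = 14584.3750
edge 5: (12.5,34)→(1.5,11)  cross = 12.5·11 − 1.5·34 = 86.5000; (r_i+r_j)·cross = 14·86.5000 = 1211.0000
Σcross = 607.7500 → A = |Σcross|/2 = 303.8750 mm²
Σ(r_i+r_j)·cross = 21235.0000 → first moment M = |Σ|/6 = 3539.1667
R_c = M/A = 3539.1667/303.8750 = 11.6468 mm
θ = 306° = 5.340708 rad
V = θ·R_c·A = 5.340708·11.6468·303.8750 = 18901.654 mm³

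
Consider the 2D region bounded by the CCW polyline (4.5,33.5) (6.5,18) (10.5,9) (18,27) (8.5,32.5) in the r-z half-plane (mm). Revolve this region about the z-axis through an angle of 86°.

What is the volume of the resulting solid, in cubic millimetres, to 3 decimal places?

Volume = 2742.109 mm³

Profile (r,z), 5 vertices: (4.5,33.5) (6.5,18) (10.5,9) (18,27) (8.5,32.5)
edge 0: (4.5,33.5)→(6.5,18)  cross = 4.5·18 − 6.5·33.5 = -136.7500; (r_i+r_j)·cross = 11·-136.7500 = -1504.2500
edge 1: (6.5,18)→(10.5,9)  cross = 6.5·9 − 10.5·18 = -130.5000; (r_i+r_j)·cross = 17·-130.5000 = -2218.5000
edge 2: (10.5,9)→(18,27)  cross = 10.5·27 − 18·9 = 121.5000; (r_i+r_j)·cross = 28.5·121.5000 = 3462.7500
edge 3: (18,27)→(8.5,32.5)  cross = 18·32.5 − 8.5·27 = 355.5000; (r_i+r_j)·cross = 26.5·355.5000 = 9420.7500
edge 4: (8.5,32.5)→(4.5,33.5)  cross = 8.5·33.5 − 4.5·32.5 = 138.5000; (r_i+r_j)·cross = 13·138.5000 = 1800.5000
Σcross = 348.2500 → A = |Σcross|/2 = 174.1250 mm²
Σ(r_i+r_j)·cross = 10961.2500 → first moment M = |Σ|/6 = 1826.8750
R_c = M/A = 1826.8750/174.1250 = 10.4917 mm
θ = 86° = 1.500983 rad
V = θ·R_c·A = 1.500983·10.4917·174.1250 = 2742.109 mm³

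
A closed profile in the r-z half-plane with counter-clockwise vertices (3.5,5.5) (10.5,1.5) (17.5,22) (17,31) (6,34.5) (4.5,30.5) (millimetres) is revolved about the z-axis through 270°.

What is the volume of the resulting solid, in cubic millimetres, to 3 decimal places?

Volume = 15439.455 mm³

Profile (r,z), 6 vertices: (3.5,5.5) (10.5,1.5) (17.5,22) (17,31) (6,34.5) (4.5,30.5)
edge 0: (3.5,5.5)→(10.5,1.5)  cross = 3.5·1.5 − 10.5·5.5 = -52.5000; (r_i+r_j)·cross = 14·-52.5000 = -735.0000
edge 1: (10.5,1.5)→(17.5,22)  cross = 10.5·22 − 17.5·1.5 = 204.7500; (r_i+r_j)·cross = 28·204.7500 = 5733.0000
edge 2: (17.5,22)→(17,31)  cross = 17.5·31 − 17·22 = 168.5000; (r_i+r_j)·cross = 34.5·168.5000 = 5813.2500
edge 3: (17,31)→(6,34.5)  cross = 17·34.5 − 6·31 = 400.5000; (r_i+r_j)·cross = 23·400.5000 = 9211.5000
edge 4: (6,34.5)→(4.5,30.5)  cross = 6·30.5 − 4.5·34.5 = 27.7500; (r_i+r_j)·cross = 10.5·27.7500 = 291.3750
edge 5: (4.5,30.5)→(3.5,5.5)  cross = 4.5·5.5 − 3.5·30.5 = -82.0000; (r_i+r_j)·cross = 8·-82.0000 = -656.0000
Σcross = 667.0000 → A = |Σcross|/2 = 333.5000 mm²
Σ(r_i+r_j)·cross = 19658.1250 → first moment M = |Σ|/6 = 3276.3542
R_c = M/A = 3276.3542/333.5000 = 9.8242 mm
θ = 270° = 4.712389 rad
V = θ·R_c·A = 4.712389·9.8242·333.5000 = 15439.455 mm³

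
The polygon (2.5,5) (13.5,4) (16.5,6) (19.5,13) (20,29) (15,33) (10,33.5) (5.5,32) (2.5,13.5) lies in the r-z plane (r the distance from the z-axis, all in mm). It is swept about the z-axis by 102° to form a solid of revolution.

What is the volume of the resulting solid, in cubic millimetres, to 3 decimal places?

Volume = 8677.648 mm³

Profile (r,z), 9 vertices: (2.5,5) (13.5,4) (16.5,6) (19.5,13) (20,29) (15,33) (10,33.5) (5.5,32) (2.5,13.5)
edge 0: (2.5,5)→(13.5,4)  cross = 2.5·4 − 13.5·5 = -57.5000; (r_i+r_j)·cross = 16·-57.5000 = -920.0000
edge 1: (13.5,4)→(16.5,6)  cross = 13.5·6 − 16.5·4 = 15.0000; (r_i+r_j)·cross = 30·15.0000 = 450.0000
edge 2: (16.5,6)→(19.5,13)  cross = 16.5·13 − 19.5·6 = 97.5000; (r_i+r_j)·cross = 36·97.5000 = 3510.0000
edge 3: (19.5,13)→(20,29)  cross = 19.5·29 − 20·13 = 305.5000; (r_i+r_j)·cross = 39.5·305.5000 = 12067.2500
edge 4: (20,29)→(15,33)  cross = 20·33 − 15·29 = 225.0000; (r_i+r_j)·cross = 35·225.0000 = 7875.0000
edge 5: (15,33)→(10,33.5)  cross = 15·33.5 − 10·33 = 172.5000; (r_i+r_j)·cross = 25·172.5000 = 4312.5000
edge 6: (10,33.5)→(5.5,32)  cross = 10·32 − 5.5·33.5 = 135.7500; (r_i+r_j)·cross = 15.5·135.7500 = 2104.1250
edge 7: (5.5,32)→(2.5,13.5)  cross = 5.5·13.5 − 2.5·32 = -5.7500; (r_i+r_j)·cross = 8·-5.7500 = -46.0000
edge 8: (2.5,13.5)→(2.5,5)  cross = 2.5·5 − 2.5·13.5 = -21.2500; (r_i+r_j)·cross = 5·-21.2500 = -106.2500
Σcross = 866.7500 → A = |Σcross|/2 = 433.3750 mm²
Σ(r_i+r_j)·cross = 29246.6250 → first moment M = |Σ|/6 = 4874.4375
R_c = M/A = 4874.4375/433.3750 = 11.2476 mm
θ = 102° = 1.780236 rad
V = θ·R_c·A = 1.780236·11.2476·433.3750 = 8677.648 mm³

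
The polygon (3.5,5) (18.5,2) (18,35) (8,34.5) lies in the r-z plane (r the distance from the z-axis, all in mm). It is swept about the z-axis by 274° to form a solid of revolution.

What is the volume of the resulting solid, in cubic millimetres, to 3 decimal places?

Volume = 22616.728 mm³

Profile (r,z), 4 vertices: (3.5,5) (18.5,2) (18,35) (8,34.5)
edge 0: (3.5,5)→(18.5,2)  cross = 3.5·2 − 18.5·5 = -85.5000; (r_i+r_j)·cross = 22·-85.5000 = -1881.0000
edge 1: (18.5,2)→(18,35)  cross = 18.5·35 − 18·2 = 611.5000; (r_i+r_j)·cross = 36.5·611.5000 = 22319.7500
edge 2: (18,35)→(8,34.5)  cross = 18·34.5 − 8·35 = 341.0000; (r_i+r_j)·cross = 26·341.0000 = 8866.0000
edge 3: (8,34.5)→(3.5,5)  cross = 8·5 − 3.5·34.5 = -80.7500; (r_i+r_j)·cross = 11.5·-80.7500 = -928.6250
Σcross = 786.2500 → A = |Σcross|/2 = 393.1250 mm²
Σ(r_i+r_j)·cross = 28376.1250 → first moment M = |Σ|/6 = 4729.3542
R_c = M/A = 4729.3542/393.1250 = 12.0302 mm
θ = 274° = 4.782202 rad
V = θ·R_c·A = 4.782202·12.0302·393.1250 = 22616.728 mm³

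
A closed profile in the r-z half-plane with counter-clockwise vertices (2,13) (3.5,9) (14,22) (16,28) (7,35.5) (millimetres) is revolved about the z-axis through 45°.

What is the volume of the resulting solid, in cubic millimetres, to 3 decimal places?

Volume = 1168.574 mm³

Profile (r,z), 5 vertices: (2,13) (3.5,9) (14,22) (16,28) (7,35.5)
edge 0: (2,13)→(3.5,9)  cross = 2·9 − 3.5·13 = -27.5000; (r_i+r_j)·cross = 5.5·-27.5000 = -151.2500
edge 1: (3.5,9)→(14,22)  cross = 3.5·22 − 14·9 = -49.0000; (r_i+r_j)·cross = 17.5·-49.0000 = -857.5000
edge 2: (14,22)→(16,28)  cross = 14·28 − 16·22 = 40.0000; (r_i+r_j)·cross = 30·40.0000 = 1200.0000
edge 3: (16,28)→(7,35.5)  cross = 16·35.5 − 7·28 = 372.0000; (r_i+r_j)·cross = 23·372.0000 = 8556.0000
edge 4: (7,35.5)→(2,13)  cross = 7·13 − 2·35.5 = 20.0000; (r_i+r_j)·cross = 9·20.0000 = 180.0000
Σcross = 355.5000 → A = |Σcross|/2 = 177.7500 mm²
Σ(r_i+r_j)·cross = 8927.2500 → first moment M = |Σ|/6 = 1487.8750
R_c = M/A = 1487.8750/177.7500 = 8.3706 mm
θ = 45° = 0.785398 rad
V = θ·R_c·A = 0.785398·8.3706·177.7500 = 1168.574 mm³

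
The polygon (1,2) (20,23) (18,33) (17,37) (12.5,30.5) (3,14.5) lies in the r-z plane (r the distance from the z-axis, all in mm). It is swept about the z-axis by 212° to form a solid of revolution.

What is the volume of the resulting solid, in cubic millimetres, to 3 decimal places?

Volume = 9666.583 mm³

Profile (r,z), 6 vertices: (1,2) (20,23) (18,33) (17,37) (12.5,30.5) (3,14.5)
edge 0: (1,2)→(20,23)  cross = 1·23 − 20·2 = -17.0000; (r_i+r_j)·cross = 21·-17.0000 = -357.0000
edge 1: (20,23)→(18,33)  cross = 20·33 − 18·23 = 246.0000; (r_i+r_j)·cross = 38·246.0000 = 9348.0000
edge 2: (18,33)→(17,37)  cross = 18·37 − 17·33 = 105.0000; (r_i+r_j)·cross = 35·105.0000 = 3675.0000
edge 3: (17,37)→(12.5,30.5)  cross = 17·30.5 − 12.5·37 = 56.0000; (r_i+r_j)·cross = 29.5·56.0000 = 1652.0000
edge 4: (12.5,30.5)→(3,14.5)  cross = 12.5·14.5 − 3·30.5 = 89.7500; (r_i+r_j)·cross = 15.5·89.7500 = 1391.1250
edge 5: (3,14.5)→(1,2)  cross = 3·2 − 1·14.5 = -8.5000; (r_i+r_j)·cross = 4·-8.5000 = -34.0000
Σcross = 471.2500 → A = |Σcross|/2 = 235.6250 mm²
Σ(r_i+r_j)·cross = 15675.1250 → first moment M = |Σ|/6 = 2612.5208
R_c = M/A = 2612.5208/235.6250 = 11.0876 mm
θ = 212° = 3.700098 rad
V = θ·R_c·A = 3.700098·11.0876·235.6250 = 9666.583 mm³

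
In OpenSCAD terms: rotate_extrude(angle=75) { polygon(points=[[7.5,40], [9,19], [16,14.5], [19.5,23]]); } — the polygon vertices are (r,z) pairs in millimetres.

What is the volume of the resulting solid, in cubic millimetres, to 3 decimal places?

Volume = 2509.483 mm³

Profile (r,z), 4 vertices: (7.5,40) (9,19) (16,14.5) (19.5,23)
edge 0: (7.5,40)→(9,19)  cross = 7.5·19 − 9·40 = -217.5000; (r_i+r_j)·cross = 16.5·-217.5000 = -3588.7500
edge 1: (9,19)→(16,14.5)  cross = 9·14.5 − 16·19 = -173.5000; (r_i+r_j)·cross = 25·-173.5000 = -4337.5000
edge 2: (16,14.5)→(19.5,23)  cross = 16·23 − 19.5·14.5 = 85.2500; (r_i+r_j)·cross = 35.5·85.2500 = 3026.3750
edge 3: (19.5,23)→(7.5,40)  cross = 19.5·40 − 7.5·23 = 607.5000; (r_i+r_j)·cross = 27·607.5000 = 16402.5000
Σcross = 301.7500 → A = |Σcross|/2 = 150.8750 mm²
Σ(r_i+r_j)·cross = 11502.6250 → first moment M = |Σ|/6 = 1917.1042
R_c = M/A = 1917.1042/150.8750 = 12.7066 mm
θ = 75° = 1.308997 rad
V = θ·R_c·A = 1.308997·12.7066·150.8750 = 2509.483 mm³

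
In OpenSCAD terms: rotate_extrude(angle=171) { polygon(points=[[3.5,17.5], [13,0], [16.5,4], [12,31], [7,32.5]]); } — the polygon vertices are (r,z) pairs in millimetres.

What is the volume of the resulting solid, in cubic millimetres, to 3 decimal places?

Volume = 7147.349 mm³

Profile (r,z), 5 vertices: (3.5,17.5) (13,0) (16.5,4) (12,31) (7,32.5)
edge 0: (3.5,17.5)→(13,0)  cross = 3.5·0 − 13·17.5 = -227.5000; (r_i+r_j)·cross = 16.5·-227.5000 = -3753.7500
edge 1: (13,0)→(16.5,4)  cross = 13·4 − 16.5·0 = 52.0000; (r_i+r_j)·cross = 29.5·52.0000 = 1534.0000
edge 2: (16.5,4)→(12,31)  cross = 16.5·31 − 12·4 = 463.5000; (r_i+r_j)·cross = 28.5·463.5000 = 13209.7500
edge 3: (12,31)→(7,32.5)  cross = 12·32.5 − 7·31 = 173.0000; (r_i+r_j)·cross = 19·173.0000 = 3287.0000
edge 4: (7,32.5)→(3.5,17.5)  cross = 7·17.5 − 3.5·32.5 = 8.7500; (r_i+r_j)·cross = 10.5·8.7500 = 91.8750
Σcross = 469.7500 → A = |Σcross|/2 = 234.8750 mm²
Σ(r_i+r_j)·cross = 14368.8750 → first moment M = |Σ|/6 = 2394.8125
R_c = M/A = 2394.8125/234.8750 = 10.1961 mm
θ = 171° = 2.984513 rad
V = θ·R_c·A = 2.984513·10.1961·234.8750 = 7147.349 mm³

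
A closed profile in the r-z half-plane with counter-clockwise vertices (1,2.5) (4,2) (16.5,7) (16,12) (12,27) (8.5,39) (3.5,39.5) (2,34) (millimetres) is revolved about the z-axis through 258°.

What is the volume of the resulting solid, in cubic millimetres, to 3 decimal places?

Volume = 13606.225 mm³

Profile (r,z), 8 vertices: (1,2.5) (4,2) (16.5,7) (16,12) (12,27) (8.5,39) (3.5,39.5) (2,34)
edge 0: (1,2.5)→(4,2)  cross = 1·2 − 4·2.5 = -8.0000; (r_i+r_j)·cross = 5·-8.0000 = -40.0000
edge 1: (4,2)→(16.5,7)  cross = 4·7 − 16.5·2 = -5.0000; (r_i+r_j)·cross = 20.5·-5.0000 = -102.5000
edge 2: (16.5,7)→(16,12)  cross = 16.5·12 − 16·7 = 86.0000; (r_i+r_j)·cross = 32.5·86.0000 = 2795.0000
edge 3: (16,12)→(12,27)  cross = 16·27 − 12·12 = 288.0000; (r_i+r_j)·cross = 28·288.0000 = 8064.0000
edge 4: (12,27)→(8.5,39)  cross = 12·39 − 8.5·27 = 238.5000; (r_i+r_j)·cross = 20.5·238.5000 = 4889.2500
edge 5: (8.5,39)→(3.5,39.5)  cross = 8.5·39.5 − 3.5·39 = 199.2500; (r_i+r_j)·cross = 12·199.2500 = 2391.0000
edge 6: (3.5,39.5)→(2,34)  cross = 3.5·34 − 2·39.5 = 40.0000; (r_i+r_j)·cross = 5.5·40.0000 = 220.0000
edge 7: (2,34)→(1,2.5)  cross = 2·2.5 − 1·34 = -29.0000; (r_i+r_j)·cross = 3·-29.0000 = -87.0000
Σcross = 809.7500 → A = |Σcross|/2 = 404.8750 mm²
Σ(r_i+r_j)·cross = 18129.7500 → first moment M = |Σ|/6 = 3021.6250
R_c = M/A = 3021.6250/404.8750 = 7.4631 mm
θ = 258° = 4.502949 rad
V = θ·R_c·A = 4.502949·7.4631·404.8750 = 13606.225 mm³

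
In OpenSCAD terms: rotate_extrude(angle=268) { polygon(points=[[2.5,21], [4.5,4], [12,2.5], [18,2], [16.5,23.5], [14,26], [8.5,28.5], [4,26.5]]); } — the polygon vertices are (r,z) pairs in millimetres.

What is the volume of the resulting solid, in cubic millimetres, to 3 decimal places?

Volume = 15738.267 mm³

Profile (r,z), 8 vertices: (2.5,21) (4.5,4) (12,2.5) (18,2) (16.5,23.5) (14,26) (8.5,28.5) (4,26.5)
edge 0: (2.5,21)→(4.5,4)  cross = 2.5·4 − 4.5·21 = -84.5000; (r_i+r_j)·cross = 7·-84.5000 = -591.5000
edge 1: (4.5,4)→(12,2.5)  cross = 4.5·2.5 − 12·4 = -36.7500; (r_i+r_j)·cross = 16.5·-36.7500 = -606.3750
edge 2: (12,2.5)→(18,2)  cross = 12·2 − 18·2.5 = -21.0000; (r_i+r_j)·cross = 30·-21.0000 = -630.0000
edge 3: (18,2)→(16.5,23.5)  cross = 18·23.5 − 16.5·2 = 390.0000; (r_i+r_j)·cross = 34.5·390.0000 = 13455.0000
edge 4: (16.5,23.5)→(14,26)  cross = 16.5·26 − 14·23.5 = 100.0000; (r_i+r_j)·cross = 30.5·100.0000 = 3050.0000
edge 5: (14,26)→(8.5,28.5)  cross = 14·28.5 − 8.5·26 = 178.0000; (r_i+r_j)·cross = 22.5·178.0000 = 4005.0000
edge 6: (8.5,28.5)→(4,26.5)  cross = 8.5·26.5 − 4·28.5 = 111.2500; (r_i+r_j)·cross = 12.5·111.2500 = 1390.6250
edge 7: (4,26.5)→(2.5,21)  cross = 4·21 − 2.5·26.5 = 17.7500; (r_i+r_j)·cross = 6.5·17.7500 = 115.3750
Σcross = 654.7500 → A = |Σcross|/2 = 327.3750 mm²
Σ(r_i+r_j)·cross = 20188.1250 → first moment M = |Σ|/6 = 3364.6875
R_c = M/A = 3364.6875/327.3750 = 10.2778 mm
θ = 268° = 4.677482 rad
V = θ·R_c·A = 4.677482·10.2778·327.3750 = 15738.267 mm³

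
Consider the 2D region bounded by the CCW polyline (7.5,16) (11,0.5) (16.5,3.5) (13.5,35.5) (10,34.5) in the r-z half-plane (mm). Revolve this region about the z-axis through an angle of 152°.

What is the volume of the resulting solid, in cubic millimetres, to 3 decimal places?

Volume = 6488.442 mm³

Profile (r,z), 5 vertices: (7.5,16) (11,0.5) (16.5,3.5) (13.5,35.5) (10,34.5)
edge 0: (7.5,16)→(11,0.5)  cross = 7.5·0.5 − 11·16 = -172.2500; (r_i+r_j)·cross = 18.5·-172.2500 = -3186.6250
edge 1: (11,0.5)→(16.5,3.5)  cross = 11·3.5 − 16.5·0.5 = 30.2500; (r_i+r_j)·cross = 27.5·30.2500 = 831.8750
edge 2: (16.5,3.5)→(13.5,35.5)  cross = 16.5·35.5 − 13.5·3.5 = 538.5000; (r_i+r_j)·cross = 30·538.5000 = 16155.0000
edge 3: (13.5,35.5)→(10,34.5)  cross = 13.5·34.5 − 10·35.5 = 110.7500; (r_i+r_j)·cross = 23.5·110.7500 = 2602.6250
edge 4: (10,34.5)→(7.5,16)  cross = 10·16 − 7.5·34.5 = -98.7500; (r_i+r_j)·cross = 17.5·-98.7500 = -1728.1250
Σcross = 408.5000 → A = |Σcross|/2 = 204.2500 mm²
Σ(r_i+r_j)·cross = 14674.7500 → first moment M = |Σ|/6 = 2445.7917
R_c = M/A = 2445.7917/204.2500 = 11.9745 mm
θ = 152° = 2.652900 rad
V = θ·R_c·A = 2.652900·11.9745·204.2500 = 6488.442 mm³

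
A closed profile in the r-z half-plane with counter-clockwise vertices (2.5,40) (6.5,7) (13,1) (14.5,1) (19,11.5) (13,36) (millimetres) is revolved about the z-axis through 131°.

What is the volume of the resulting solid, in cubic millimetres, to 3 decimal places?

Profile (r,z), 6 vertices: (2.5,40) (6.5,7) (13,1) (14.5,1) (19,11.5) (13,36)
edge 0: (2.5,40)→(6.5,7)  cross = 2.5·7 − 6.5·40 = -242.5000; (r_i+r_j)·cross = 9·-242.5000 = -2182.5000
edge 1: (6.5,7)→(13,1)  cross = 6.5·1 − 13·7 = -84.5000; (r_i+r_j)·cross = 19.5·-84.5000 = -1647.7500
edge 2: (13,1)→(14.5,1)  cross = 13·1 − 14.5·1 = -1.5000; (r_i+r_j)·cross = 27.5·-1.5000 = -41.2500
edge 3: (14.5,1)→(19,11.5)  cross = 14.5·11.5 − 19·1 = 147.7500; (r_i+r_j)·cross = 33.5·147.7500 = 4949.6250
edge 4: (19,11.5)→(13,36)  cross = 19·36 − 13·11.5 = 534.5000; (r_i+r_j)·cross = 32·534.5000 = 17104.0000
edge 5: (13,36)→(2.5,40)  cross = 13·40 − 2.5·36 = 430.0000; (r_i+r_j)·cross = 15.5·430.0000 = 6665.0000
Σcross = 783.7500 → A = |Σcross|/2 = 391.8750 mm²
Σ(r_i+r_j)·cross = 24847.1250 → first moment M = |Σ|/6 = 4141.1875
R_c = M/A = 4141.1875/391.8750 = 10.5676 mm
θ = 131° = 2.286381 rad
V = θ·R_c·A = 2.286381·10.5676·391.8750 = 9468.334 mm³

Volume = 9468.334 mm³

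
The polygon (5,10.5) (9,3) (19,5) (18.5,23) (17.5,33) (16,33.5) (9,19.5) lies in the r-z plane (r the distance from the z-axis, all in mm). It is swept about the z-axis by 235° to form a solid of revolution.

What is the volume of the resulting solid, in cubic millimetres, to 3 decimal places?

Profile (r,z), 7 vertices: (5,10.5) (9,3) (19,5) (18.5,23) (17.5,33) (16,33.5) (9,19.5)
edge 0: (5,10.5)→(9,3)  cross = 5·3 − 9·10.5 = -79.5000; (r_i+r_j)·cross = 14·-79.5000 = -1113.0000
edge 1: (9,3)→(19,5)  cross = 9·5 − 19·3 = -12.0000; (r_i+r_j)·cross = 28·-12.0000 = -336.0000
edge 2: (19,5)→(18.5,23)  cross = 19·23 − 18.5·5 = 344.5000; (r_i+r_j)·cross = 37.5·344.5000 = 12918.7500
edge 3: (18.5,23)→(17.5,33)  cross = 18.5·33 − 17.5·23 = 208.0000; (r_i+r_j)·cross = 36·208.0000 = 7488.0000
edge 4: (17.5,33)→(16,33.5)  cross = 17.5·33.5 − 16·33 = 58.2500; (r_i+r_j)·cross = 33.5·58.2500 = 1951.3750
edge 5: (16,33.5)→(9,19.5)  cross = 16·19.5 − 9·33.5 = 10.5000; (r_i+r_j)·cross = 25·10.5000 = 262.5000
edge 6: (9,19.5)→(5,10.5)  cross = 9·10.5 − 5·19.5 = -3.0000; (r_i+r_j)·cross = 14·-3.0000 = -42.0000
Σcross = 526.7500 → A = |Σcross|/2 = 263.3750 mm²
Σ(r_i+r_j)·cross = 21129.6250 → first moment M = |Σ|/6 = 3521.6042
R_c = M/A = 3521.6042/263.3750 = 13.3711 mm
θ = 235° = 4.101524 rad
V = θ·R_c·A = 4.101524·13.3711·263.3750 = 14443.943 mm³

Volume = 14443.943 mm³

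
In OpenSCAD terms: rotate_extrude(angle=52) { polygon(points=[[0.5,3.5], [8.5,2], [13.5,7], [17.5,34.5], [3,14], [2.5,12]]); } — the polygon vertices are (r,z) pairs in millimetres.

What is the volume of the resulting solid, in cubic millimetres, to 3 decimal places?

Volume = 2119.406 mm³

Profile (r,z), 6 vertices: (0.5,3.5) (8.5,2) (13.5,7) (17.5,34.5) (3,14) (2.5,12)
edge 0: (0.5,3.5)→(8.5,2)  cross = 0.5·2 − 8.5·3.5 = -28.7500; (r_i+r_j)·cross = 9·-28.7500 = -258.7500
edge 1: (8.5,2)→(13.5,7)  cross = 8.5·7 − 13.5·2 = 32.5000; (r_i+r_j)·cross = 22·32.5000 = 715.0000
edge 2: (13.5,7)→(17.5,34.5)  cross = 13.5·34.5 − 17.5·7 = 343.2500; (r_i+r_j)·cross = 31·343.2500 = 10640.7500
edge 3: (17.5,34.5)→(3,14)  cross = 17.5·14 − 3·34.5 = 141.5000; (r_i+r_j)·cross = 20.5·141.5000 = 2900.7500
edge 4: (3,14)→(2.5,12)  cross = 3·12 − 2.5·14 = 1.0000; (r_i+r_j)·cross = 5.5·1.0000 = 5.5000
edge 5: (2.5,12)→(0.5,3.5)  cross = 2.5·3.5 − 0.5·12 = 2.7500; (r_i+r_j)·cross = 3·2.7500 = 8.2500
Σcross = 492.2500 → A = |Σcross|/2 = 246.1250 mm²
Σ(r_i+r_j)·cross = 14011.5000 → first moment M = |Σ|/6 = 2335.2500
R_c = M/A = 2335.2500/246.1250 = 9.4881 mm
θ = 52° = 0.907571 rad
V = θ·R_c·A = 0.907571·9.4881·246.1250 = 2119.406 mm³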